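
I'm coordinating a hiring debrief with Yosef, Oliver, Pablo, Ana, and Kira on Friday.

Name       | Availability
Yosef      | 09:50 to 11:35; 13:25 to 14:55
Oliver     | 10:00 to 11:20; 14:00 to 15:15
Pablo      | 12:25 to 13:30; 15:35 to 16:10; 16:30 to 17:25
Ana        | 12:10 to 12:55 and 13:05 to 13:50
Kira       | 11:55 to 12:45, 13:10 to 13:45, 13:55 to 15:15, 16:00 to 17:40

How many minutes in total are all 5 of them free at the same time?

Yosef ∩ Oliver: 10:00-11:20, 14:00-14:55.
Yosef ∩ Oliver ∩ Pablo: ∅.
Yosef ∩ Oliver ∩ Pablo ∩ Ana: ∅.
Yosef ∩ Oliver ∩ Pablo ∩ Ana ∩ Kira: ∅.
There is no time when everyone is free.
There is no common window, so the total is 0 minutes.

0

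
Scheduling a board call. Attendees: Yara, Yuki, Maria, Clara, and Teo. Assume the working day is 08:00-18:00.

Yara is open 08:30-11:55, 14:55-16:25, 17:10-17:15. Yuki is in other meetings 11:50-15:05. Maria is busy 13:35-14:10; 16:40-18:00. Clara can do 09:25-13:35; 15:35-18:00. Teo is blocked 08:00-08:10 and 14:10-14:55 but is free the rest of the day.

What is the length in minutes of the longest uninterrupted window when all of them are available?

145

Yara free: 08:30-11:55, 14:55-16:25, 17:10-17:15.
Yuki free: 08:00-11:50, 15:05-18:00 (invert busy blocks within the working day).
Maria free: 08:00-13:35, 14:10-16:40 (invert busy blocks within the working day).
Clara free: 09:25-13:35, 15:35-18:00.
Teo free: 08:10-14:10, 14:55-18:00 (invert busy blocks within the working day).
Yara ∩ Yuki: 08:30-11:50, 15:05-16:25, 17:10-17:15.
Yara ∩ Yuki ∩ Maria: 08:30-11:50, 15:05-16:25.
Yara ∩ Yuki ∩ Maria ∩ Clara: 09:25-11:50, 15:35-16:25.
Yara ∩ Yuki ∩ Maria ∩ Clara ∩ Teo: 09:25-11:50, 15:35-16:25.
The longest is 09:25-11:50 at 145 minutes.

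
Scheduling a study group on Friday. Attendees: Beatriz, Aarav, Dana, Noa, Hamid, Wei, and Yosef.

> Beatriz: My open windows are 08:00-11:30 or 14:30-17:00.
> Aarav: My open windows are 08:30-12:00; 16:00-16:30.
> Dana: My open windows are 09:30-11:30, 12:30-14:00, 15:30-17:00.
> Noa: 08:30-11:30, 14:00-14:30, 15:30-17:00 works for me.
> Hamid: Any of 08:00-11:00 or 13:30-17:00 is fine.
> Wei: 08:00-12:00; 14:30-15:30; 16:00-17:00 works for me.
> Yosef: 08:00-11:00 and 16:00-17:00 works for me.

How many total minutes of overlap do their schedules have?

120

Beatriz ∩ Aarav: 08:30-11:30, 16:00-16:30.
Beatriz ∩ Aarav ∩ Dana: 09:30-11:30, 16:00-16:30.
Beatriz ∩ Aarav ∩ Dana ∩ Noa: 09:30-11:30, 16:00-16:30.
Beatriz ∩ Aarav ∩ Dana ∩ Noa ∩ Hamid: 09:30-11:00, 16:00-16:30.
Beatriz ∩ Aarav ∩ Dana ∩ Noa ∩ Hamid ∩ Wei: 09:30-11:00, 16:00-16:30.
Beatriz ∩ Aarav ∩ Dana ∩ Noa ∩ Hamid ∩ Wei ∩ Yosef: 09:30-11:00, 16:00-16:30.
Those are the intersection windows.
Summing the common windows: 90 + 30 = 120 minutes.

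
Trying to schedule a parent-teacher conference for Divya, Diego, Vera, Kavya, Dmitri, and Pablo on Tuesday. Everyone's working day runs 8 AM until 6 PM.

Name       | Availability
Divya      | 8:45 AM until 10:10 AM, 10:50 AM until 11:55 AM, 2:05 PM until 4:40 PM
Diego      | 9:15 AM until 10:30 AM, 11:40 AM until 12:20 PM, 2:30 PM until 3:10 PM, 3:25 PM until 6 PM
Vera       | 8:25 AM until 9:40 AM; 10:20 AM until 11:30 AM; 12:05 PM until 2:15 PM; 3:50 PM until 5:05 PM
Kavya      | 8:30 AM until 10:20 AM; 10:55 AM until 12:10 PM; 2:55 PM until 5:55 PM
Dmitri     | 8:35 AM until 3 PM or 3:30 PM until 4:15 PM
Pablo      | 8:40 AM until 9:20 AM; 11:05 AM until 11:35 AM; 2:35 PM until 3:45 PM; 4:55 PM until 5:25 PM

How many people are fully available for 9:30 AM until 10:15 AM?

3

Diego, Kavya, and Dmitri can make the full 09:30-10:15 slot — that's 3.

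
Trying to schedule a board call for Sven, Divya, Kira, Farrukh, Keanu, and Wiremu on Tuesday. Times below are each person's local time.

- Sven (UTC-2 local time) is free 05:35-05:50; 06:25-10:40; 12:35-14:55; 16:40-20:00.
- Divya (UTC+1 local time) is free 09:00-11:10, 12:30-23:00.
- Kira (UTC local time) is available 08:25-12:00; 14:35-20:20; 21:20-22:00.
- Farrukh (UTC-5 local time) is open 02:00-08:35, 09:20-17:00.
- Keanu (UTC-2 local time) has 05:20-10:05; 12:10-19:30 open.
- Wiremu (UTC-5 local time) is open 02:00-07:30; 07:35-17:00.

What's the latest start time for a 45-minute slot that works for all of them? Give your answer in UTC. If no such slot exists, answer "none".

Sven in UTC: 07:35-07:50, 08:25-12:40, 14:35-16:55, 18:40-22:00 (add 2h to convert from UTC-2).
Divya in UTC: 08:00-10:10, 11:30-22:00 (subtract 1h to convert from UTC+1).
Kira in UTC: 08:25-12:00, 14:35-20:20, 21:20-22:00.
Farrukh in UTC: 07:00-13:35, 14:20-22:00 (add 5h to convert from UTC-5).
Keanu in UTC: 07:20-12:05, 14:10-21:30 (add 2h to convert from UTC-2).
Wiremu in UTC: 07:00-12:30, 12:35-22:00 (add 5h to convert from UTC-5).
Sven ∩ Divya: 08:25-10:10, 11:30-12:40, 14:35-16:55, 18:40-22:00.
Sven ∩ Divya ∩ Kira: 08:25-10:10, 11:30-12:00, 14:35-16:55, 18:40-20:20, 21:20-22:00.
Sven ∩ Divya ∩ Kira ∩ Farrukh: 08:25-10:10, 11:30-12:00, 14:35-16:55, 18:40-20:20, 21:20-22:00.
Sven ∩ Divya ∩ Kira ∩ Farrukh ∩ Keanu: 08:25-10:10, 11:30-12:00, 14:35-16:55, 18:40-20:20, 21:20-21:30.
Sven ∩ Divya ∩ Kira ∩ Farrukh ∩ Keanu ∩ Wiremu: 08:25-10:10, 11:30-12:00, 14:35-16:55, 18:40-20:20, 21:20-21:30.
Those are the intersection windows.
The last common window of at least 45 minutes is 18:40-20:20; a 45-minute meeting can start as late as 19:35 and still end by 20:20.

19:35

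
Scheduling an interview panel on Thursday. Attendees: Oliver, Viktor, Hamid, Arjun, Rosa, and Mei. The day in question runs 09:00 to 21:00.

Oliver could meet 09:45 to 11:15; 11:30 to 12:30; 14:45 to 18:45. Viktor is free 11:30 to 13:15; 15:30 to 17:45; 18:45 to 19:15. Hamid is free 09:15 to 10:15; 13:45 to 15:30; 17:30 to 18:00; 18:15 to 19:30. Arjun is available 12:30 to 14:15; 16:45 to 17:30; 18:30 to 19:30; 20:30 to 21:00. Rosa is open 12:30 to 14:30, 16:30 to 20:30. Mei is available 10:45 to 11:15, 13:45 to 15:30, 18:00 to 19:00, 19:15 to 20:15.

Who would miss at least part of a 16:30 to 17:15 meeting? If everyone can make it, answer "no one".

Oliver: free for 16:30-17:15. Viktor: free for 16:30-17:15. Hamid: not fully free for 16:30-17:15. Arjun: not fully free for 16:30-17:15. Rosa: free for 16:30-17:15. Mei: not fully free for 16:30-17:15.

Arjun, Hamid, Mei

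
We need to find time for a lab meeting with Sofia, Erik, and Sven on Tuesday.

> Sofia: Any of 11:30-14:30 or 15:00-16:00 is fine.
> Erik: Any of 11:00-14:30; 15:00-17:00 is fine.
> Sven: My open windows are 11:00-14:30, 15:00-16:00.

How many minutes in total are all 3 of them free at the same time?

240

Sofia ∩ Erik: 11:30-14:30, 15:00-16:00.
Sofia ∩ Erik ∩ Sven: 11:30-14:30, 15:00-16:00.
Those are the intersection windows.
Summing the common windows: 180 + 60 = 240 minutes.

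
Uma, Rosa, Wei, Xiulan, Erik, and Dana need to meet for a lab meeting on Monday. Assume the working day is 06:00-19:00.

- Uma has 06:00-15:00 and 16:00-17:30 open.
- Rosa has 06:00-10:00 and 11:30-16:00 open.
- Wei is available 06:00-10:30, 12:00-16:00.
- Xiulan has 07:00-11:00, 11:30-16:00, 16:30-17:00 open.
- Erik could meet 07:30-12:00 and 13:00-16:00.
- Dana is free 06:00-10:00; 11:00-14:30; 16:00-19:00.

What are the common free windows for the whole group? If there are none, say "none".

Uma ∩ Rosa: 06:00-10:00, 11:30-15:00.
Uma ∩ Rosa ∩ Wei: 06:00-10:00, 12:00-15:00.
Uma ∩ Rosa ∩ Wei ∩ Xiulan: 07:00-10:00, 12:00-15:00.
Uma ∩ Rosa ∩ Wei ∩ Xiulan ∩ Erik: 07:30-10:00, 13:00-15:00.
Uma ∩ Rosa ∩ Wei ∩ Xiulan ∩ Erik ∩ Dana: 07:30-10:00, 13:00-14:30.
Those are the intersection windows.

07:30-10:00, 13:00-14:30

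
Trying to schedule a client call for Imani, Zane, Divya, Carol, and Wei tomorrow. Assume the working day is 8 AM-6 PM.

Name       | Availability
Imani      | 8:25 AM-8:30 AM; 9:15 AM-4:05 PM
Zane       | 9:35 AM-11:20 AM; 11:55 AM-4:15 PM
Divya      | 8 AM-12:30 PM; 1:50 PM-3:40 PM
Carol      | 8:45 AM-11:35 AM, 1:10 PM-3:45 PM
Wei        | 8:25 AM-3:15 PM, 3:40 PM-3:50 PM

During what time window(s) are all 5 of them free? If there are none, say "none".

Imani ∩ Zane: 09:35-11:20, 11:55-16:05.
Imani ∩ Zane ∩ Divya: 09:35-11:20, 11:55-12:30, 13:50-15:40.
Imani ∩ Zane ∩ Divya ∩ Carol: 09:35-11:20, 13:50-15:40.
Imani ∩ Zane ∩ Divya ∩ Carol ∩ Wei: 09:35-11:20, 13:50-15:15.

09:35-11:20, 13:50-15:15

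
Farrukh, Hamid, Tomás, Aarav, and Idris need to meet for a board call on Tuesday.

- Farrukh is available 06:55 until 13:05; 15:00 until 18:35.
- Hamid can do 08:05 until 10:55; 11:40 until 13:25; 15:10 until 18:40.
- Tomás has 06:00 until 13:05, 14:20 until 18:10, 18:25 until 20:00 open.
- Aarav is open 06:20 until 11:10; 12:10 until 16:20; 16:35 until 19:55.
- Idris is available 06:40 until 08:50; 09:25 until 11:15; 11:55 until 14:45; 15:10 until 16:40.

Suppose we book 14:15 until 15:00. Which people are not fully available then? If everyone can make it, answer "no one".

Farrukh, Hamid, Idris, Tomás

Farrukh: not fully free for 14:15-15:00. Hamid: not fully free for 14:15-15:00. Tomás: not fully free for 14:15-15:00. Aarav: free for 14:15-15:00. Idris: not fully free for 14:15-15:00.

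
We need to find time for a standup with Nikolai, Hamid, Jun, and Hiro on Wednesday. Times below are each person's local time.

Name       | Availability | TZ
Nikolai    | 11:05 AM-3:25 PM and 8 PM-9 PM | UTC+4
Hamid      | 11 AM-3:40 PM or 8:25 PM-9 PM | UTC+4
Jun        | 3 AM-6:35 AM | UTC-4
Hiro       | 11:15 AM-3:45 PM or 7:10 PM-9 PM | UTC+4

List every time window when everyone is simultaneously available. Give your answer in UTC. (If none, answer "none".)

Nikolai in UTC: 07:05-11:25, 16:00-17:00 (subtract 4h to convert from UTC+4).
Hamid in UTC: 07:00-11:40, 16:25-17:00 (subtract 4h to convert from UTC+4).
Jun in UTC: 07:00-10:35 (add 4h to convert from UTC-4).
Hiro in UTC: 07:15-11:45, 15:10-17:00 (subtract 4h to convert from UTC+4).
Nikolai ∩ Hamid: 07:05-11:25, 16:25-17:00.
Nikolai ∩ Hamid ∩ Jun: 07:05-10:35.
Nikolai ∩ Hamid ∩ Jun ∩ Hiro: 07:15-10:35.

07:15-10:35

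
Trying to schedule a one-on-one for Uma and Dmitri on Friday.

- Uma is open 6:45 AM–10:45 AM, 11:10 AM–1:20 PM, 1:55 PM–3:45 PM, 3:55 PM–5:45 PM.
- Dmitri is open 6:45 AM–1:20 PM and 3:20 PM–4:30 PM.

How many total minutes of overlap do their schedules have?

Uma ∩ Dmitri: 06:45-10:45, 11:10-13:20, 15:20-15:45, 15:55-16:30.
Summing the common windows: 240 + 130 + 25 + 35 = 430 minutes.

430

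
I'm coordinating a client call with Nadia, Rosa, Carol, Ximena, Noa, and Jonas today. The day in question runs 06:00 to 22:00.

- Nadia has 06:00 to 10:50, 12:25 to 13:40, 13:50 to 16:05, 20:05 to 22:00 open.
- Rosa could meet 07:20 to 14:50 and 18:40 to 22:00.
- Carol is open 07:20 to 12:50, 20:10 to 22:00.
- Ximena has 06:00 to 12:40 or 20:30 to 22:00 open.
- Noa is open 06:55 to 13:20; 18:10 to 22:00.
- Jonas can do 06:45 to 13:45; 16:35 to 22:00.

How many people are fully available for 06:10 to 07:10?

Nadia and Ximena can make the full 06:10-07:10 slot — that's 2.

2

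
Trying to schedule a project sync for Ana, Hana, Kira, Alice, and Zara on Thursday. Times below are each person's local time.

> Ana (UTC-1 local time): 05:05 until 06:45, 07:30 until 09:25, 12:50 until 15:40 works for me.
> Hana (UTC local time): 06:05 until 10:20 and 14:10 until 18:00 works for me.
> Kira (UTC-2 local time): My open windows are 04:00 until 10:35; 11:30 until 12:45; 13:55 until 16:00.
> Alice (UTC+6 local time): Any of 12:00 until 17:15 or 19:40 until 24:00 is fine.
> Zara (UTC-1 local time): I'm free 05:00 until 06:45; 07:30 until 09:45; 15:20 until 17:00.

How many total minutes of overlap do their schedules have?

Ana in UTC: 06:05-07:45, 08:30-10:25, 13:50-16:40 (add 1h to convert from UTC-1).
Hana in UTC: 06:05-10:20, 14:10-18:00.
Kira in UTC: 06:00-12:35, 13:30-14:45, 15:55-18:00 (add 2h to convert from UTC-2).
Alice in UTC: 06:00-11:15, 13:40-18:00 (subtract 6h to convert from UTC+6).
Zara in UTC: 06:00-07:45, 08:30-10:45, 16:20-18:00 (add 1h to convert from UTC-1).
Ana ∩ Hana: 06:05-07:45, 08:30-10:20, 14:10-16:40.
Ana ∩ Hana ∩ Kira: 06:05-07:45, 08:30-10:20, 14:10-14:45, 15:55-16:40.
Ana ∩ Hana ∩ Kira ∩ Alice: 06:05-07:45, 08:30-10:20, 14:10-14:45, 15:55-16:40.
Ana ∩ Hana ∩ Kira ∩ Alice ∩ Zara: 06:05-07:45, 08:30-10:20, 16:20-16:40.
Summing the common windows: 100 + 110 + 20 = 230 minutes.

230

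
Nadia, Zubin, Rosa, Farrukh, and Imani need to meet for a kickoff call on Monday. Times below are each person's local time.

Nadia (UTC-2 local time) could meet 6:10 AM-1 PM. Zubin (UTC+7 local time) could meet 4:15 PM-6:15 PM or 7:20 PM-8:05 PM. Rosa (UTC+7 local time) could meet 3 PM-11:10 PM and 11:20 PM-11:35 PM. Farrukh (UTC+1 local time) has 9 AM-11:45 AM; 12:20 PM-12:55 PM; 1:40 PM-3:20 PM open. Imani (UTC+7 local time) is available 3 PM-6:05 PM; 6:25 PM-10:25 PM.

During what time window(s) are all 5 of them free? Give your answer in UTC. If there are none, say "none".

09:15-10:45, 12:40-13:05

Nadia in UTC: 08:10-15:00 (add 2h to convert from UTC-2).
Zubin in UTC: 09:15-11:15, 12:20-13:05 (subtract 7h to convert from UTC+7).
Rosa in UTC: 08:00-16:10, 16:20-16:35 (subtract 7h to convert from UTC+7).
Farrukh in UTC: 08:00-10:45, 11:20-11:55, 12:40-14:20 (subtract 1h to convert from UTC+1).
Imani in UTC: 08:00-11:05, 11:25-15:25 (subtract 7h to convert from UTC+7).
Nadia ∩ Zubin: 09:15-11:15, 12:20-13:05.
Nadia ∩ Zubin ∩ Rosa: 09:15-11:15, 12:20-13:05.
Nadia ∩ Zubin ∩ Rosa ∩ Farrukh: 09:15-10:45, 12:40-13:05.
Nadia ∩ Zubin ∩ Rosa ∩ Farrukh ∩ Imani: 09:15-10:45, 12:40-13:05.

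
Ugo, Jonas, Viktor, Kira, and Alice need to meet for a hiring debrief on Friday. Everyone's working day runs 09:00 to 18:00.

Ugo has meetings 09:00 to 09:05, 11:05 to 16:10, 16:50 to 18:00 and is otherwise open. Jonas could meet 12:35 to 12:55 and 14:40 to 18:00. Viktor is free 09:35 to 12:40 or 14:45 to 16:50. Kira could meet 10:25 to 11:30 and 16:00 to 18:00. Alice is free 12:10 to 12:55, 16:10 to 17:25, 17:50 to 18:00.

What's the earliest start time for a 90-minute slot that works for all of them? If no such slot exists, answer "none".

none

Ugo free: 09:05-11:05, 16:10-16:50 (invert busy blocks within the working day).
Jonas free: 12:35-12:55, 14:40-18:00.
Viktor free: 09:35-12:40, 14:45-16:50.
Kira free: 10:25-11:30, 16:00-18:00.
Alice free: 12:10-12:55, 16:10-17:25, 17:50-18:00.
Ugo ∩ Jonas: 16:10-16:50.
Ugo ∩ Jonas ∩ Viktor: 16:10-16:50.
Ugo ∩ Jonas ∩ Viktor ∩ Kira: 16:10-16:50.
Ugo ∩ Jonas ∩ Viktor ∩ Kira ∩ Alice: 16:10-16:50.
Those are the intersection windows.
No common window is at least 90 minutes long.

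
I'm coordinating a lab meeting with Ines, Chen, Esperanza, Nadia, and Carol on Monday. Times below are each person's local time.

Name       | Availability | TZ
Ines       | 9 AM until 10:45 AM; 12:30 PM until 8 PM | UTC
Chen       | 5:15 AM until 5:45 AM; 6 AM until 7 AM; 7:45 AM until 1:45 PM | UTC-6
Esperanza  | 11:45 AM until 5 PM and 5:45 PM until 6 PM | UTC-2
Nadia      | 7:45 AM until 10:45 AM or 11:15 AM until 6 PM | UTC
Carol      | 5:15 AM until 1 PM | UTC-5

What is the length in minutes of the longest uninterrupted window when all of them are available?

Ines in UTC: 09:00-10:45, 12:30-20:00.
Chen in UTC: 11:15-11:45, 12:00-13:00, 13:45-19:45 (add 6h to convert from UTC-6).
Esperanza in UTC: 13:45-19:00, 19:45-20:00 (add 2h to convert from UTC-2).
Nadia in UTC: 07:45-10:45, 11:15-18:00.
Carol in UTC: 10:15-18:00 (add 5h to convert from UTC-5).
Ines ∩ Chen: 12:30-13:00, 13:45-19:45.
Ines ∩ Chen ∩ Esperanza: 13:45-19:00.
Ines ∩ Chen ∩ Esperanza ∩ Nadia: 13:45-18:00.
Ines ∩ Chen ∩ Esperanza ∩ Nadia ∩ Carol: 13:45-18:00.
The longest is 13:45-18:00 at 255 minutes.

255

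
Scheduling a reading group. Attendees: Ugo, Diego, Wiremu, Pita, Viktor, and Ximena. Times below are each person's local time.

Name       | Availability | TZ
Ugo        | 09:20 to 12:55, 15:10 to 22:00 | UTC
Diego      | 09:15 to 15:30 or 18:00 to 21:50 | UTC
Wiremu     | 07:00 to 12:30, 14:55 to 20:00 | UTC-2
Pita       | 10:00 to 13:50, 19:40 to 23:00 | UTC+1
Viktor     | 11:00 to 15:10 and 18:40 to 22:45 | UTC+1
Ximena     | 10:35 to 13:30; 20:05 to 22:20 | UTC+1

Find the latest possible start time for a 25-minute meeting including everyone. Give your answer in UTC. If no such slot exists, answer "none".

20:55

Ugo in UTC: 09:20-12:55, 15:10-22:00.
Diego in UTC: 09:15-15:30, 18:00-21:50.
Wiremu in UTC: 09:00-14:30, 16:55-22:00 (add 2h to convert from UTC-2).
Pita in UTC: 09:00-12:50, 18:40-22:00 (subtract 1h to convert from UTC+1).
Viktor in UTC: 10:00-14:10, 17:40-21:45 (subtract 1h to convert from UTC+1).
Ximena in UTC: 09:35-12:30, 19:05-21:20 (subtract 1h to convert from UTC+1).
Ugo ∩ Diego: 09:20-12:55, 15:10-15:30, 18:00-21:50.
Ugo ∩ Diego ∩ Wiremu: 09:20-12:55, 18:00-21:50.
Ugo ∩ Diego ∩ Wiremu ∩ Pita: 09:20-12:50, 18:40-21:50.
Ugo ∩ Diego ∩ Wiremu ∩ Pita ∩ Viktor: 10:00-12:50, 18:40-21:45.
Ugo ∩ Diego ∩ Wiremu ∩ Pita ∩ Viktor ∩ Ximena: 10:00-12:30, 19:05-21:20.
So the common availability across everyone is 10:00-12:30, 19:05-21:20.
The last common window of at least 25 minutes is 19:05-21:20; a 25-minute meeting can start as late as 20:55 and still end by 21:20.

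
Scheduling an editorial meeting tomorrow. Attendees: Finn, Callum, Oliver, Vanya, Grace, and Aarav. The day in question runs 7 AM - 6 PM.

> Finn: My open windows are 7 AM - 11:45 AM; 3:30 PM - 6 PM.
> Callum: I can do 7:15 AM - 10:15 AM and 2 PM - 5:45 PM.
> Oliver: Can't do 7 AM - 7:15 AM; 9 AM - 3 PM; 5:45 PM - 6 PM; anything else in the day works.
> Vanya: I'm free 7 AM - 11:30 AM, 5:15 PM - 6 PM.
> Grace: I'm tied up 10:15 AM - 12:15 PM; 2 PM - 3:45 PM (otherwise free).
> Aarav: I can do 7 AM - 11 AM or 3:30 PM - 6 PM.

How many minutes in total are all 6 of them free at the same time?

135

Finn free: 07:00-11:45, 15:30-18:00.
Callum free: 07:15-10:15, 14:00-17:45.
Oliver free: 07:15-09:00, 15:00-17:45 (invert busy blocks within the working day).
Vanya free: 07:00-11:30, 17:15-18:00.
Grace free: 07:00-10:15, 12:15-14:00, 15:45-18:00 (invert busy blocks within the working day).
Aarav free: 07:00-11:00, 15:30-18:00.
Finn ∩ Callum: 07:15-10:15, 15:30-17:45.
Finn ∩ Callum ∩ Oliver: 07:15-09:00, 15:30-17:45.
Finn ∩ Callum ∩ Oliver ∩ Vanya: 07:15-09:00, 17:15-17:45.
Finn ∩ Callum ∩ Oliver ∩ Vanya ∩ Grace: 07:15-09:00, 17:15-17:45.
Finn ∩ Callum ∩ Oliver ∩ Vanya ∩ Grace ∩ Aarav: 07:15-09:00, 17:15-17:45.
Those are the intersection windows.
Summing the common windows: 105 + 30 = 135 minutes.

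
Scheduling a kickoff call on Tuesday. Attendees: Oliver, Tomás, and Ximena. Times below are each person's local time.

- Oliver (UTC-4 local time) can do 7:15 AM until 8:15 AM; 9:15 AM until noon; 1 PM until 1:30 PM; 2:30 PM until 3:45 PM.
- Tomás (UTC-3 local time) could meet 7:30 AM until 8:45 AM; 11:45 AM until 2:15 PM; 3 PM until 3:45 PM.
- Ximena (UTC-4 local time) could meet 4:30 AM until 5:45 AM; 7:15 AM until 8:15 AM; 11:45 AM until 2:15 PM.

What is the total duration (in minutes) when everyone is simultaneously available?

Oliver in UTC: 11:15-12:15, 13:15-16:00, 17:00-17:30, 18:30-19:45 (add 4h to convert from UTC-4).
Tomás in UTC: 10:30-11:45, 14:45-17:15, 18:00-18:45 (add 3h to convert from UTC-3).
Ximena in UTC: 08:30-09:45, 11:15-12:15, 15:45-18:15 (add 4h to convert from UTC-4).
Oliver ∩ Tomás: 11:15-11:45, 14:45-16:00, 17:00-17:15, 18:30-18:45.
Oliver ∩ Tomás ∩ Ximena: 11:15-11:45, 15:45-16:00, 17:00-17:15.
Summing the common windows: 30 + 15 + 15 = 60 minutes.

60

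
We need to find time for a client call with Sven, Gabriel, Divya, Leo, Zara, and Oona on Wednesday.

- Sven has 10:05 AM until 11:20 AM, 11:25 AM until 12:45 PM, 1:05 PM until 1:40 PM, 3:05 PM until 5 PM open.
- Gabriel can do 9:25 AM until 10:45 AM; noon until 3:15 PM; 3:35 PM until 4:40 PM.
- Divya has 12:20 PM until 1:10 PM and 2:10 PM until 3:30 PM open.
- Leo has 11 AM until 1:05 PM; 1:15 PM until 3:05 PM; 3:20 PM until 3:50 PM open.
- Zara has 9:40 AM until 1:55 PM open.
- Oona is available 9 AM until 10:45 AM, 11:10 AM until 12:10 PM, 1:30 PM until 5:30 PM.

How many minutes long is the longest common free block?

0

Sven ∩ Gabriel: 10:05-10:45, 12:00-12:45, 13:05-13:40, 15:05-15:15, 15:35-16:40.
Sven ∩ Gabriel ∩ Divya: 12:20-12:45, 13:05-13:10, 15:05-15:15.
Sven ∩ Gabriel ∩ Divya ∩ Leo: 12:20-12:45.
Sven ∩ Gabriel ∩ Divya ∩ Leo ∩ Zara: 12:20-12:45.
Sven ∩ Gabriel ∩ Divya ∩ Leo ∩ Zara ∩ Oona: ∅.
There is no time when everyone is free.
No common window exists, so the longest block is 0 minutes.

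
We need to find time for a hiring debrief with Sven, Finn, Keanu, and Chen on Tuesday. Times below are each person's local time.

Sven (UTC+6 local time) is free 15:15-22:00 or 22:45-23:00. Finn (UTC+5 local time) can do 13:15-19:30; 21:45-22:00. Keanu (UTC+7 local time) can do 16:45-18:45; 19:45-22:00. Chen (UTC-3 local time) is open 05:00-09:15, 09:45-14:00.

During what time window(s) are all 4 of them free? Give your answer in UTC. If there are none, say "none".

09:45-11:45, 12:45-14:30

Sven in UTC: 09:15-16:00, 16:45-17:00 (subtract 6h to convert from UTC+6).
Finn in UTC: 08:15-14:30, 16:45-17:00 (subtract 5h to convert from UTC+5).
Keanu in UTC: 09:45-11:45, 12:45-15:00 (subtract 7h to convert from UTC+7).
Chen in UTC: 08:00-12:15, 12:45-17:00 (add 3h to convert from UTC-3).
Sven ∩ Finn: 09:15-14:30, 16:45-17:00.
Sven ∩ Finn ∩ Keanu: 09:45-11:45, 12:45-14:30.
Sven ∩ Finn ∩ Keanu ∩ Chen: 09:45-11:45, 12:45-14:30.
Those are the intersection windows.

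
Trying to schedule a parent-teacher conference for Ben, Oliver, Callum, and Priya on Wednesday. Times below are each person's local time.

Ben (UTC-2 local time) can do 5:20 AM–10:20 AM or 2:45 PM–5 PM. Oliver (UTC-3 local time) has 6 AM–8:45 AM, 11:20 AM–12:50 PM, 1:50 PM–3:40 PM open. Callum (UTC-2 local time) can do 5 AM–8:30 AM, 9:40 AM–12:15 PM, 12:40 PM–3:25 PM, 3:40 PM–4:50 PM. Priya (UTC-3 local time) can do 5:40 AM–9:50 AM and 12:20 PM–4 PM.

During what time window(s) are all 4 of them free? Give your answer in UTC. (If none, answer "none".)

Ben in UTC: 07:20-12:20, 16:45-19:00 (add 2h to convert from UTC-2).
Oliver in UTC: 09:00-11:45, 14:20-15:50, 16:50-18:40 (add 3h to convert from UTC-3).
Callum in UTC: 07:00-10:30, 11:40-14:15, 14:40-17:25, 17:40-18:50 (add 2h to convert from UTC-2).
Priya in UTC: 08:40-12:50, 15:20-19:00 (add 3h to convert from UTC-3).
Ben ∩ Oliver: 09:00-11:45, 16:50-18:40.
Ben ∩ Oliver ∩ Callum: 09:00-10:30, 11:40-11:45, 16:50-17:25, 17:40-18:40.
Ben ∩ Oliver ∩ Callum ∩ Priya: 09:00-10:30, 11:40-11:45, 16:50-17:25, 17:40-18:40.

09:00-10:30, 11:40-11:45, 16:50-17:25, 17:40-18:40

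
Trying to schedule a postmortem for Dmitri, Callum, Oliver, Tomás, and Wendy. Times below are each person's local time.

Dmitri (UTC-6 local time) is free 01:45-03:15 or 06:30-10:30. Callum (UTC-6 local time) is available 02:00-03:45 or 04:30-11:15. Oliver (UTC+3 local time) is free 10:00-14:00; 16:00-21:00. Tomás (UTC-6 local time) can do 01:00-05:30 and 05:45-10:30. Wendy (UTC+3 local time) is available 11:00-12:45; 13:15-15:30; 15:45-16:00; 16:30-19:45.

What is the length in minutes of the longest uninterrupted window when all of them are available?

Dmitri in UTC: 07:45-09:15, 12:30-16:30 (add 6h to convert from UTC-6).
Callum in UTC: 08:00-09:45, 10:30-17:15 (add 6h to convert from UTC-6).
Oliver in UTC: 07:00-11:00, 13:00-18:00 (subtract 3h to convert from UTC+3).
Tomás in UTC: 07:00-11:30, 11:45-16:30 (add 6h to convert from UTC-6).
Wendy in UTC: 08:00-09:45, 10:15-12:30, 12:45-13:00, 13:30-16:45 (subtract 3h to convert from UTC+3).
Dmitri ∩ Callum: 08:00-09:15, 12:30-16:30.
Dmitri ∩ Callum ∩ Oliver: 08:00-09:15, 13:00-16:30.
Dmitri ∩ Callum ∩ Oliver ∩ Tomás: 08:00-09:15, 13:00-16:30.
Dmitri ∩ Callum ∩ Oliver ∩ Tomás ∩ Wendy: 08:00-09:15, 13:30-16:30.
The longest is 13:30-16:30 at 180 minutes.

180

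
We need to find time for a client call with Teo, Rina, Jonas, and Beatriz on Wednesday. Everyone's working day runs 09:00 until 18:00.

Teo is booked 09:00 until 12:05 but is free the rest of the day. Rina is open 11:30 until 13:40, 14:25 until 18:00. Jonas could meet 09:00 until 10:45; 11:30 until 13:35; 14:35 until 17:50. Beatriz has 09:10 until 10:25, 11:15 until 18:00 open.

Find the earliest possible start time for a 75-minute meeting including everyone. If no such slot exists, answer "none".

12:05

Teo free: 12:05-18:00 (invert busy blocks within the working day).
Rina free: 11:30-13:40, 14:25-18:00.
Jonas free: 09:00-10:45, 11:30-13:35, 14:35-17:50.
Beatriz free: 09:10-10:25, 11:15-18:00.
Teo ∩ Rina: 12:05-13:40, 14:25-18:00.
Teo ∩ Rina ∩ Jonas: 12:05-13:35, 14:35-17:50.
Teo ∩ Rina ∩ Jonas ∩ Beatriz: 12:05-13:35, 14:35-17:50.
The first common window of at least 75 minutes is 12:05-13:35, so the earliest start is 12:05.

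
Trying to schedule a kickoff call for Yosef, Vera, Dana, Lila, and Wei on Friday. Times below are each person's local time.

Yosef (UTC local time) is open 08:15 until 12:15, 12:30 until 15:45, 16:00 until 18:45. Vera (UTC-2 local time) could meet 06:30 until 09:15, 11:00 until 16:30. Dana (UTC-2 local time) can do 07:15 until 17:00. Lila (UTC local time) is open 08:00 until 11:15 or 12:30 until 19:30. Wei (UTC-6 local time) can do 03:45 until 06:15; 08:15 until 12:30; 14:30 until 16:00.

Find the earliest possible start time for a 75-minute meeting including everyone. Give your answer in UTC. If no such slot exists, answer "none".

09:45

Yosef in UTC: 08:15-12:15, 12:30-15:45, 16:00-18:45.
Vera in UTC: 08:30-11:15, 13:00-18:30 (add 2h to convert from UTC-2).
Dana in UTC: 09:15-19:00 (add 2h to convert from UTC-2).
Lila in UTC: 08:00-11:15, 12:30-19:30.
Wei in UTC: 09:45-12:15, 14:15-18:30, 20:30-22:00 (add 6h to convert from UTC-6).
Yosef ∩ Vera: 08:30-11:15, 13:00-15:45, 16:00-18:30.
Yosef ∩ Vera ∩ Dana: 09:15-11:15, 13:00-15:45, 16:00-18:30.
Yosef ∩ Vera ∩ Dana ∩ Lila: 09:15-11:15, 13:00-15:45, 16:00-18:30.
Yosef ∩ Vera ∩ Dana ∩ Lila ∩ Wei: 09:45-11:15, 14:15-15:45, 16:00-18:30.
Those are the intersection windows.
The first common window of at least 75 minutes is 09:45-11:15, so the earliest start is 09:45.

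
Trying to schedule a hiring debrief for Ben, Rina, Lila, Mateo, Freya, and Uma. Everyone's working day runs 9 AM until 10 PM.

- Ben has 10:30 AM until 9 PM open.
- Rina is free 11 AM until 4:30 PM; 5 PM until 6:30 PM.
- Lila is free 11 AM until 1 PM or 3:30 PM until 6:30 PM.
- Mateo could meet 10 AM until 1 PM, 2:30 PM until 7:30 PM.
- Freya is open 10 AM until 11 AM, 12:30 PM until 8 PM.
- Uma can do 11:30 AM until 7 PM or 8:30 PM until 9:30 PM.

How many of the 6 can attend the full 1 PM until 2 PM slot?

4

Ben, Rina, Freya, and Uma can make the full 13:00-14:00 slot — that's 4.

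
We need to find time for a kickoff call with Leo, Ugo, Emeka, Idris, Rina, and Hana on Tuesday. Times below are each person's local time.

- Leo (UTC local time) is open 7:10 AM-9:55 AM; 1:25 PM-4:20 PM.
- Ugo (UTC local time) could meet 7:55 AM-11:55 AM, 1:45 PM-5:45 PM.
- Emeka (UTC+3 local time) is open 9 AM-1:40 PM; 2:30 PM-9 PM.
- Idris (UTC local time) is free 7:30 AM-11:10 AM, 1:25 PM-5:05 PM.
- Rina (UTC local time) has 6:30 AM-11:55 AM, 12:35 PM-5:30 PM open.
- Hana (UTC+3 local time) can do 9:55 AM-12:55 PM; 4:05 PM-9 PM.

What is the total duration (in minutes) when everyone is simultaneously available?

275

Leo in UTC: 07:10-09:55, 13:25-16:20.
Ugo in UTC: 07:55-11:55, 13:45-17:45.
Emeka in UTC: 06:00-10:40, 11:30-18:00 (subtract 3h to convert from UTC+3).
Idris in UTC: 07:30-11:10, 13:25-17:05.
Rina in UTC: 06:30-11:55, 12:35-17:30.
Hana in UTC: 06:55-09:55, 13:05-18:00 (subtract 3h to convert from UTC+3).
Leo ∩ Ugo: 07:55-09:55, 13:45-16:20.
Leo ∩ Ugo ∩ Emeka: 07:55-09:55, 13:45-16:20.
Leo ∩ Ugo ∩ Emeka ∩ Idris: 07:55-09:55, 13:45-16:20.
Leo ∩ Ugo ∩ Emeka ∩ Idris ∩ Rina: 07:55-09:55, 13:45-16:20.
Leo ∩ Ugo ∩ Emeka ∩ Idris ∩ Rina ∩ Hana: 07:55-09:55, 13:45-16:20.
Summing the common windows: 120 + 155 = 275 minutes.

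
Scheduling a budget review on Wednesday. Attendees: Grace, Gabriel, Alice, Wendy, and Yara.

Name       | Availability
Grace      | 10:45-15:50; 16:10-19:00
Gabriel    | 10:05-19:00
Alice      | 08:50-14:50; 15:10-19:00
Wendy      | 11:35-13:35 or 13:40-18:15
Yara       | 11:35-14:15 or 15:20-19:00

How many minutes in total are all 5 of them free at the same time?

Grace ∩ Gabriel: 10:45-15:50, 16:10-19:00.
Grace ∩ Gabriel ∩ Alice: 10:45-14:50, 15:10-15:50, 16:10-19:00.
Grace ∩ Gabriel ∩ Alice ∩ Wendy: 11:35-13:35, 13:40-14:50, 15:10-15:50, 16:10-18:15.
Grace ∩ Gabriel ∩ Alice ∩ Wendy ∩ Yara: 11:35-13:35, 13:40-14:15, 15:20-15:50, 16:10-18:15.
Summing the common windows: 120 + 35 + 30 + 125 = 310 minutes.

310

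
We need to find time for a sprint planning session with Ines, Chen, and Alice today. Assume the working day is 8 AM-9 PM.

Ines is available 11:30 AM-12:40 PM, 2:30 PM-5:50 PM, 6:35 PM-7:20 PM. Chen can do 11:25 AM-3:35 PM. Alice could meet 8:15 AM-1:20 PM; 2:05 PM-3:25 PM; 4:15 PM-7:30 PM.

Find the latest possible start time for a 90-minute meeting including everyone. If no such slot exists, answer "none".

none

Ines ∩ Chen: 11:30-12:40, 14:30-15:35.
Ines ∩ Chen ∩ Alice: 11:30-12:40, 14:30-15:25.
No common window is at least 90 minutes long.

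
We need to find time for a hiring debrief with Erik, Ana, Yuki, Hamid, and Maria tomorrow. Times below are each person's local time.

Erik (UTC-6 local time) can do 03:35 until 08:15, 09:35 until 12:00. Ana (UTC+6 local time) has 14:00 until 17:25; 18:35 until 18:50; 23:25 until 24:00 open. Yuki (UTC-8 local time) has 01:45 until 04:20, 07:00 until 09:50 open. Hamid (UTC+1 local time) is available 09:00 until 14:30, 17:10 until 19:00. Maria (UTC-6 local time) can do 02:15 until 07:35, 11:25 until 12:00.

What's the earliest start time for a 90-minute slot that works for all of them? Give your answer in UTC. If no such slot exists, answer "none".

09:45

Erik in UTC: 09:35-14:15, 15:35-18:00 (add 6h to convert from UTC-6).
Ana in UTC: 08:00-11:25, 12:35-12:50, 17:25-18:00 (subtract 6h to convert from UTC+6).
Yuki in UTC: 09:45-12:20, 15:00-17:50 (add 8h to convert from UTC-8).
Hamid in UTC: 08:00-13:30, 16:10-18:00 (subtract 1h to convert from UTC+1).
Maria in UTC: 08:15-13:35, 17:25-18:00 (add 6h to convert from UTC-6).
Erik ∩ Ana: 09:35-11:25, 12:35-12:50, 17:25-18:00.
Erik ∩ Ana ∩ Yuki: 09:45-11:25, 17:25-17:50.
Erik ∩ Ana ∩ Yuki ∩ Hamid: 09:45-11:25, 17:25-17:50.
Erik ∩ Ana ∩ Yuki ∩ Hamid ∩ Maria: 09:45-11:25, 17:25-17:50.
So the common availability across everyone is 09:45-11:25, 17:25-17:50.
The first common window of at least 90 minutes is 09:45-11:25, so the earliest start is 09:45.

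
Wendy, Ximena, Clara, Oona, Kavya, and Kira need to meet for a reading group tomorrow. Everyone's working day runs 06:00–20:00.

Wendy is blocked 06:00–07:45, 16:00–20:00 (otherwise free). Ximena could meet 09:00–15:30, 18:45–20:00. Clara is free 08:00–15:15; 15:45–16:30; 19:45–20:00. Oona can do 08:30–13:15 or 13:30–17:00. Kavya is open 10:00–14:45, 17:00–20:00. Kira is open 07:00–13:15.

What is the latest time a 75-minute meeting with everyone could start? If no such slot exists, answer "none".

12:00

Wendy free: 07:45-16:00 (invert busy blocks within the working day).
Ximena free: 09:00-15:30, 18:45-20:00.
Clara free: 08:00-15:15, 15:45-16:30, 19:45-20:00.
Oona free: 08:30-13:15, 13:30-17:00.
Kavya free: 10:00-14:45, 17:00-20:00.
Kira free: 07:00-13:15.
Wendy ∩ Ximena: 09:00-15:30.
Wendy ∩ Ximena ∩ Clara: 09:00-15:15.
Wendy ∩ Ximena ∩ Clara ∩ Oona: 09:00-13:15, 13:30-15:15.
Wendy ∩ Ximena ∩ Clara ∩ Oona ∩ Kavya: 10:00-13:15, 13:30-14:45.
Wendy ∩ Ximena ∩ Clara ∩ Oona ∩ Kavya ∩ Kira: 10:00-13:15.
Those are the intersection windows.
The last common window of at least 75 minutes is 10:00-13:15; a 75-minute meeting can start as late as 12:00 and still end by 13:15.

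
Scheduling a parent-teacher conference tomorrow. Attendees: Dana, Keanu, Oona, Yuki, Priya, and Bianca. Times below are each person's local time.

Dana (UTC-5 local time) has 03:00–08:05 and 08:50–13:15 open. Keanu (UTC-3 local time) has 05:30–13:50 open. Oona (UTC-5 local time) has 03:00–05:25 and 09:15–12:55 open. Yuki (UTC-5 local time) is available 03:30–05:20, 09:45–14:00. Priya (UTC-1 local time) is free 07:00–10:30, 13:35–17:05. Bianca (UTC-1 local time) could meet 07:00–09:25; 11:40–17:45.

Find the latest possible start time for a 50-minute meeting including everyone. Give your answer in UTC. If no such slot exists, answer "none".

16:00

Dana in UTC: 08:00-13:05, 13:50-18:15 (add 5h to convert from UTC-5).
Keanu in UTC: 08:30-16:50 (add 3h to convert from UTC-3).
Oona in UTC: 08:00-10:25, 14:15-17:55 (add 5h to convert from UTC-5).
Yuki in UTC: 08:30-10:20, 14:45-19:00 (add 5h to convert from UTC-5).
Priya in UTC: 08:00-11:30, 14:35-18:05 (add 1h to convert from UTC-1).
Bianca in UTC: 08:00-10:25, 12:40-18:45 (add 1h to convert from UTC-1).
Dana ∩ Keanu: 08:30-13:05, 13:50-16:50.
Dana ∩ Keanu ∩ Oona: 08:30-10:25, 14:15-16:50.
Dana ∩ Keanu ∩ Oona ∩ Yuki: 08:30-10:20, 14:45-16:50.
Dana ∩ Keanu ∩ Oona ∩ Yuki ∩ Priya: 08:30-10:20, 14:45-16:50.
Dana ∩ Keanu ∩ Oona ∩ Yuki ∩ Priya ∩ Bianca: 08:30-10:20, 14:45-16:50.
The last common window of at least 50 minutes is 14:45-16:50; a 50-minute meeting can start as late as 16:00 and still end by 16:50.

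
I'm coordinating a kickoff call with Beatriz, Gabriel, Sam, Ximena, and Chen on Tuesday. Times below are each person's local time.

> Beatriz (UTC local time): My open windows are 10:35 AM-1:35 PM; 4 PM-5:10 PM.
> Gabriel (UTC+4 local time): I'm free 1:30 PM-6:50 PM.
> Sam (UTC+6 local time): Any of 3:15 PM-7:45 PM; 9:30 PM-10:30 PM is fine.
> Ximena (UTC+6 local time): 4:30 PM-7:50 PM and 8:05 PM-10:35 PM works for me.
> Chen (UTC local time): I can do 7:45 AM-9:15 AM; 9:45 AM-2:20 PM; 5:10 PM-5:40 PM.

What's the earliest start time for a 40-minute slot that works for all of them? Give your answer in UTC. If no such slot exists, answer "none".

10:35

Beatriz in UTC: 10:35-13:35, 16:00-17:10.
Gabriel in UTC: 09:30-14:50 (subtract 4h to convert from UTC+4).
Sam in UTC: 09:15-13:45, 15:30-16:30 (subtract 6h to convert from UTC+6).
Ximena in UTC: 10:30-13:50, 14:05-16:35 (subtract 6h to convert from UTC+6).
Chen in UTC: 07:45-09:15, 09:45-14:20, 17:10-17:40.
Beatriz ∩ Gabriel: 10:35-13:35.
Beatriz ∩ Gabriel ∩ Sam: 10:35-13:35.
Beatriz ∩ Gabriel ∩ Sam ∩ Ximena: 10:35-13:35.
Beatriz ∩ Gabriel ∩ Sam ∩ Ximena ∩ Chen: 10:35-13:35.
Those are the intersection windows.
The first common window of at least 40 minutes is 10:35-13:35, so the earliest start is 10:35.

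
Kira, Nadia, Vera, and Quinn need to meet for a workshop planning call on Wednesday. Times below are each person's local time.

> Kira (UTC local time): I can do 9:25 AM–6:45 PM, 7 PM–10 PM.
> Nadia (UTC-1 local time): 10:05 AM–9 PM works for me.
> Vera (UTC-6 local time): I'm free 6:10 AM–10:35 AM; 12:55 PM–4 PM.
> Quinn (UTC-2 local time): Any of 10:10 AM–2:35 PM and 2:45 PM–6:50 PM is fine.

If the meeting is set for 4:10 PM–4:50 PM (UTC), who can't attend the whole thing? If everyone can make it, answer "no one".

Quinn, Vera

Kira in UTC: 09:25-18:45, 19:00-22:00.
Nadia in UTC: 11:05-22:00 (add 1h to convert from UTC-1).
Vera in UTC: 12:10-16:35, 18:55-22:00 (add 6h to convert from UTC-6).
Quinn in UTC: 12:10-16:35, 16:45-20:50 (add 2h to convert from UTC-2).
Kira: free for 16:10-16:50. Nadia: free for 16:10-16:50. Vera: not fully free for 16:10-16:50. Quinn: not fully free for 16:10-16:50.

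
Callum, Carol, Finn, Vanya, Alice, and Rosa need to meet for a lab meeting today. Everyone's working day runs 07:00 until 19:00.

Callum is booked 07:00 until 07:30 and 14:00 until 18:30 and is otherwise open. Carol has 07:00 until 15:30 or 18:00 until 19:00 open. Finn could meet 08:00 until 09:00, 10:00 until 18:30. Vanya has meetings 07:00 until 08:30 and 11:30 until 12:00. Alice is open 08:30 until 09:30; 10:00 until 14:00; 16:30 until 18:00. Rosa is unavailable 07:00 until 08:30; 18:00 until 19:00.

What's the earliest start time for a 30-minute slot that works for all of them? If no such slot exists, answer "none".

Callum free: 07:30-14:00, 18:30-19:00 (invert busy blocks within the working day).
Carol free: 07:00-15:30, 18:00-19:00.
Finn free: 08:00-09:00, 10:00-18:30.
Vanya free: 08:30-11:30, 12:00-19:00 (invert busy blocks within the working day).
Alice free: 08:30-09:30, 10:00-14:00, 16:30-18:00.
Rosa free: 08:30-18:00 (invert busy blocks within the working day).
Callum ∩ Carol: 07:30-14:00, 18:30-19:00.
Callum ∩ Carol ∩ Finn: 08:00-09:00, 10:00-14:00.
Callum ∩ Carol ∩ Finn ∩ Vanya: 08:30-09:00, 10:00-11:30, 12:00-14:00.
Callum ∩ Carol ∩ Finn ∩ Vanya ∩ Alice: 08:30-09:00, 10:00-11:30, 12:00-14:00.
Callum ∩ Carol ∩ Finn ∩ Vanya ∩ Alice ∩ Rosa: 08:30-09:00, 10:00-11:30, 12:00-14:00.
The first common window of at least 30 minutes is 08:30-09:00, so the earliest start is 08:30.

08:30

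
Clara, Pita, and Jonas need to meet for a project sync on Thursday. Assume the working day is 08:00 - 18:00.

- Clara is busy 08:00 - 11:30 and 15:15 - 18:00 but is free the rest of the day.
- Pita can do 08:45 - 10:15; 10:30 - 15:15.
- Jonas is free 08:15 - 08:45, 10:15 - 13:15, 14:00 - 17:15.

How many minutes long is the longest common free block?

Clara free: 11:30-15:15 (invert busy blocks within the working day).
Pita free: 08:45-10:15, 10:30-15:15.
Jonas free: 08:15-08:45, 10:15-13:15, 14:00-17:15.
Clara ∩ Pita: 11:30-15:15.
Clara ∩ Pita ∩ Jonas: 11:30-13:15, 14:00-15:15.
Those are the intersection windows.
The longest is 11:30-13:15 at 105 minutes.

105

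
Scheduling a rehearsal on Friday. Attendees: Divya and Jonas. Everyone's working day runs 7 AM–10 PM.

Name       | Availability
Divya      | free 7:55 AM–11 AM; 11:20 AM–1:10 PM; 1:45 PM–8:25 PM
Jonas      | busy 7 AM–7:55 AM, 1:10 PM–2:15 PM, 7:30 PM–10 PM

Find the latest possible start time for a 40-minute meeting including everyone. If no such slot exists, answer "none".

Divya free: 07:55-11:00, 11:20-13:10, 13:45-20:25.
Jonas free: 07:55-13:10, 14:15-19:30 (invert busy blocks within the working day).
Divya ∩ Jonas: 07:55-11:00, 11:20-13:10, 14:15-19:30.
So the common availability across everyone is 07:55-11:00, 11:20-13:10, 14:15-19:30.
The last common window of at least 40 minutes is 14:15-19:30; a 40-minute meeting can start as late as 18:50 and still end by 19:30.

18:50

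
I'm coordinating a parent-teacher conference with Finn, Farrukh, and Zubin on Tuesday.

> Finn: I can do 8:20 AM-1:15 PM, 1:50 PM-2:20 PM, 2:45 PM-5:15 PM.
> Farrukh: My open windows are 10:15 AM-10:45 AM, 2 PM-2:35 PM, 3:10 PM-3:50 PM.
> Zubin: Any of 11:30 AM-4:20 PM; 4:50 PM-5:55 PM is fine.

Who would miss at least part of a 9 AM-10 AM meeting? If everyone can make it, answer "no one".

Finn: free for 09:00-10:00. Farrukh: not fully free for 09:00-10:00. Zubin: not fully free for 09:00-10:00.

Farrukh, Zubin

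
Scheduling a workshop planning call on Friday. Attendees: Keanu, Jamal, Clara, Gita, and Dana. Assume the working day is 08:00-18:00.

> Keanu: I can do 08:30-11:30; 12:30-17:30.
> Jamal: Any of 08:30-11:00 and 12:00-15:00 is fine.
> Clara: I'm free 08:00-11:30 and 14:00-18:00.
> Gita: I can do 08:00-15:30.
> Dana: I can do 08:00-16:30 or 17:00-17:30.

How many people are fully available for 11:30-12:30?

Gita and Dana can make the full 11:30-12:30 slot — that's 2.

2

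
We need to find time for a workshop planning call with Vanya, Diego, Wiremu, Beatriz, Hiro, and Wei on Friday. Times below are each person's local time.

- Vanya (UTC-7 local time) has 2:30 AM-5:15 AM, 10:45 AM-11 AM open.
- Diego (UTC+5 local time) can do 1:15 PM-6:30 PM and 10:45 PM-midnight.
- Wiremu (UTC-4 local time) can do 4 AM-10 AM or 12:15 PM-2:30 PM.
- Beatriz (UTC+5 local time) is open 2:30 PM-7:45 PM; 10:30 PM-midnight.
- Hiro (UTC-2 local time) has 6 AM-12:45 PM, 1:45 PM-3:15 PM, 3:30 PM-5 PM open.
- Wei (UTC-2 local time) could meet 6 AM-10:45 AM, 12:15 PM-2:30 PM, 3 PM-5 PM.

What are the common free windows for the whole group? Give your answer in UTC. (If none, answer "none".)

Vanya in UTC: 09:30-12:15, 17:45-18:00 (add 7h to convert from UTC-7).
Diego in UTC: 08:15-13:30, 17:45-19:00 (subtract 5h to convert from UTC+5).
Wiremu in UTC: 08:00-14:00, 16:15-18:30 (add 4h to convert from UTC-4).
Beatriz in UTC: 09:30-14:45, 17:30-19:00 (subtract 5h to convert from UTC+5).
Hiro in UTC: 08:00-14:45, 15:45-17:15, 17:30-19:00 (add 2h to convert from UTC-2).
Wei in UTC: 08:00-12:45, 14:15-16:30, 17:00-19:00 (add 2h to convert from UTC-2).
Vanya ∩ Diego: 09:30-12:15, 17:45-18:00.
Vanya ∩ Diego ∩ Wiremu: 09:30-12:15, 17:45-18:00.
Vanya ∩ Diego ∩ Wiremu ∩ Beatriz: 09:30-12:15, 17:45-18:00.
Vanya ∩ Diego ∩ Wiremu ∩ Beatriz ∩ Hiro: 09:30-12:15, 17:45-18:00.
Vanya ∩ Diego ∩ Wiremu ∩ Beatriz ∩ Hiro ∩ Wei: 09:30-12:15, 17:45-18:00.

09:30-12:15, 17:45-18:00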